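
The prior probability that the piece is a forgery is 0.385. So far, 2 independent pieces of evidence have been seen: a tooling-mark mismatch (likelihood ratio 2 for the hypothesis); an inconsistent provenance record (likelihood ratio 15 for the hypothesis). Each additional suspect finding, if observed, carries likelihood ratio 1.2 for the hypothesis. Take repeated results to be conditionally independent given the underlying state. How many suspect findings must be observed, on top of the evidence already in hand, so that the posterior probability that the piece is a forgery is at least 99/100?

Prior odds = 0.385/0.615 = 77/123.
Combined Bayes factor of the evidence already in hand = 2 × 15 = 30.
Odds after that evidence = (77/123) × 30 = 770/41.
Target odds = 0.99/0.01 = 99.
Need 1.2ⁿ ≥ 99 ÷ (770/41) = 369/70.
1.2⁹ = 10077696/1953125 falls short of 369/70 but 1.2¹⁰ = 60466176/9765625 reaches it, so n = 10.

10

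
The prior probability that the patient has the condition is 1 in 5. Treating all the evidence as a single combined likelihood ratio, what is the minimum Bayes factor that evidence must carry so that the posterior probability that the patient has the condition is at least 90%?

Prior odds = 0.2/0.8 = 0.25.
Target odds = 0.9/0.1 = 9.
Required Bayes factor = 9 ÷ 0.25 = 36.

36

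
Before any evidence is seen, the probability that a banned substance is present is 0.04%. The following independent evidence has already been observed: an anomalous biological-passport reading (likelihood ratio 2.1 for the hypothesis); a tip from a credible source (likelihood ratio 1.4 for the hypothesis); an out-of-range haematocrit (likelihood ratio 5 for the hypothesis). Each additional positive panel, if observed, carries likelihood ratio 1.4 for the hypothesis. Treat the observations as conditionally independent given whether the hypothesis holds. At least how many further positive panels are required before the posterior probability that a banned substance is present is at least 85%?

21

Prior odds = 0.0004/0.9996 = 1/2499.
Combined Bayes factor of the evidence already in hand = 2.1 × 1.4 × 5 = 14.7.
Odds after that evidence = (1/2499) × 14.7 = 1/170.
Target odds = 0.85/0.15 = 17/3.
Need 1.4ⁿ ≥ 17/3 ÷ (1/170) = 2890/3.
1.4²⁰ ≈836.683 falls short of 2890/3 but 1.4²¹ ≈1171.36 reaches it, so n = 21.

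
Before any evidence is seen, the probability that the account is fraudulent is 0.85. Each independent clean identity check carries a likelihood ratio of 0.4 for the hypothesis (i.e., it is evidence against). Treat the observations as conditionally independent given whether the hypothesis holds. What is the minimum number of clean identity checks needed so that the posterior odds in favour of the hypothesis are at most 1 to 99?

7

Prior odds = 0.85/0.15 = 17/3.
Likelihood ratio per clean identity check = 0.4.
Target odds = 1/99.
Need (17/3) × 0.4ⁿ ≤ 1/99, i.e. 0.4ⁿ ≤ 1/561.
0.4⁶ = 64/15625 is still above 1/561 but 0.4⁷ = 128/78125 is at or below it, so n = 7.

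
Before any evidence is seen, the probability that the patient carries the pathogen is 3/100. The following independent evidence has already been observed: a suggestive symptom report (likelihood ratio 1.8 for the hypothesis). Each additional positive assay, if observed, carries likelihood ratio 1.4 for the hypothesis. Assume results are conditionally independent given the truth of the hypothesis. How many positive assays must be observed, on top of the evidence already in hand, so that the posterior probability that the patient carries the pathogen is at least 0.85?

Prior odds = 0.03/0.97 = 3/97.
Bayes factor of the evidence already in hand = 1.8.
Odds after that evidence = (3/97) × 1.8 = 27/485.
Target odds = 0.85/0.15 = 17/3.
Need 1.4ⁿ ≥ 17/3 ÷ (27/485) = 8245/81.
1.4¹³ ≈79.3715 falls short of 8245/81 but 1.4¹⁴ ≈111.12 reaches it, so n = 14.

14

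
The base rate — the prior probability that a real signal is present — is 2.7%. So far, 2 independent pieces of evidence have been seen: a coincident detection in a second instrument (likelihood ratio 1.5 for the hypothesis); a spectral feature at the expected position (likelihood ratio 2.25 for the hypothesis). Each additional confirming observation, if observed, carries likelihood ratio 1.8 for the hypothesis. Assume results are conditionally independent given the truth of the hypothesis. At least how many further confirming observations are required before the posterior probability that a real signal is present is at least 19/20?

Prior odds = 0.027/0.973 = 27/973.
Combined Bayes factor of the evidence already in hand = 1.5 × 2.25 = 3.375.
Odds after that evidence = (27/973) × 3.375 = 729/7784.
Target odds = 0.95/0.05 = 19.
Need 1.8ⁿ ≥ 19 ÷ (729/7784) = 147896/729.
1.8⁹ = 387420489/1953125 falls short of 147896/729 but 1.8¹⁰ ≈357.047 reaches it, so n = 10.

10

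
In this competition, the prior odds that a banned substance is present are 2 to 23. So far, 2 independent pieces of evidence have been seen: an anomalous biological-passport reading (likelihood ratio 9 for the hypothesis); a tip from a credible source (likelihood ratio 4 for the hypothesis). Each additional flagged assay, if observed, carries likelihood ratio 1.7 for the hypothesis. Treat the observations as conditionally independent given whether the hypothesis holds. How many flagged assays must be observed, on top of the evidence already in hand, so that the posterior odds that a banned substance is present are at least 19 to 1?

4

Prior odds = 2/23.
Combined Bayes factor of the evidence already in hand = 9 × 4 = 36.
Odds after that evidence = (2/23) × 36 = 72/23.
Target odds = 19.
Need 1.7ⁿ ≥ 19 ÷ (72/23) = 437/72.
1.7³ = 4.913 falls short of 437/72 but 1.7⁴ = 8.3521 reaches it, so n = 4.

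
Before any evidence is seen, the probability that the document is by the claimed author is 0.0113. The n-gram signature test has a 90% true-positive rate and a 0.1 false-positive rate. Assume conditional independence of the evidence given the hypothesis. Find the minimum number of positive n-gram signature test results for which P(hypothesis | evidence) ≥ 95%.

4

Prior odds: 0.0113 ÷ 0.9887 = 113/9887.
Likelihood ratio of a positive result = 0.9/0.1 = 9.
Target posterior odds = 0.95/0.05 = 19.
Need (113/9887) × 9ⁿ ≥ 19, i.e. 9ⁿ ≥ 187853/113.
9³ = 729 falls short of 187853/113 but 9⁴ = 6561 reaches it, so n = 4.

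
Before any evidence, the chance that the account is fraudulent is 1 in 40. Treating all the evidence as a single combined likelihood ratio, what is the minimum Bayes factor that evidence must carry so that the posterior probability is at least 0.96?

936

Prior odds = 0.025/0.975 = 1/39.
Target odds = 0.96/0.04 = 24.
Required Bayes factor = 24 ÷ (1/39) = 936.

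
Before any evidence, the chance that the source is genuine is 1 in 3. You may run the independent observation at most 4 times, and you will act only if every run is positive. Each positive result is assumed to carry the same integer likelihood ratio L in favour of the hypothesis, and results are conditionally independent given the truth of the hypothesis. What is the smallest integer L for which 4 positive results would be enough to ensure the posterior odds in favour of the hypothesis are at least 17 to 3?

Prior odds = (1/3)/(2/3) = 0.5.
Target odds = 17/3.
Need L⁴ ≥ 17/3 ÷ 0.5 = 34/3.
1⁴ = 1 < 34/3 ≤ 16 = 2⁴, so L = 2.

2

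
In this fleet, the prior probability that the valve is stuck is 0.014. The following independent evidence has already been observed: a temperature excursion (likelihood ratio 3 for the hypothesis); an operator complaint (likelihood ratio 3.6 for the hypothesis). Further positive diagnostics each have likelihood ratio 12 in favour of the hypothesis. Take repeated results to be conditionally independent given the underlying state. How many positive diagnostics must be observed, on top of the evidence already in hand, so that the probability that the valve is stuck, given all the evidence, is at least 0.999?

4

Prior odds = 0.014/0.986 = 7/493.
Combined Bayes factor of the evidence already in hand = 3 × 3.6 = 10.8.
Odds after that evidence = (7/493) × 10.8 = 378/2465.
Target odds = 0.999/0.001 = 999.
Need 12ⁿ ≥ 999 ÷ (378/2465) = 91205/14.
12³ = 1728 falls short of 91205/14 but 12⁴ = 20736 reaches it, so n = 4.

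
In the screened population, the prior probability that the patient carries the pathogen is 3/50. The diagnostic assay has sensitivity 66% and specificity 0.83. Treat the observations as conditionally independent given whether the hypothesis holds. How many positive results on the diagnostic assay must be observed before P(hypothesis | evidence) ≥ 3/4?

3

Prior odds = 0.06/0.94 = 3/47.
False-positive rate = 1 − 0.83 = 0.17; likelihood ratio of a positive = 0.66/0.17 = 66/17.
Target odds: 0.75 ÷ 0.25 = 3.
Need (3/47) × (66/17)ⁿ ≥ 3, i.e. (66/17)ⁿ ≥ 47.
(66/17)² = 4356/289 falls short of 47 but (66/17)³ = 287496/4913 reaches it, so n = 3.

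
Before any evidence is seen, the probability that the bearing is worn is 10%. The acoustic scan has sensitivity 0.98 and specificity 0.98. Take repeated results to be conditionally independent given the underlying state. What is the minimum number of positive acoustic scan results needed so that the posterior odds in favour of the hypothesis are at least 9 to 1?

2

Prior odds: 0.1 ÷ 0.9 = 1/9.
False-positive rate = 1 − 0.98 = 0.02; likelihood ratio of a positive = 0.98/0.02 = 49.
Target odds = 9.
Need (1/9) × 49ⁿ ≥ 9, i.e. 49ⁿ ≥ 81.
49¹ = 49 falls short of 81 but 49² = 2401 reaches it, so n = 2.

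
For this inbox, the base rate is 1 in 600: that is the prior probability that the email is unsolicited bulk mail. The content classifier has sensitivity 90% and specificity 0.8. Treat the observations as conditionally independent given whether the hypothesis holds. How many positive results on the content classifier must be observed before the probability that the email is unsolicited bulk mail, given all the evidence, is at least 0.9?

6

Prior odds = (1/600)/(599/600) = 1/599.
False-positive rate = 1 − 0.8 = 0.2; likelihood ratio of a positive = 0.9/0.2 = 4.5.
Target posterior odds = 0.9/0.1 = 9.
Need (1/599) × 4.5ⁿ ≥ 9, i.e. 4.5ⁿ ≥ 5391.
4.5⁵ = 1845.28125 falls short of 5391 but 4.5⁶ = 8303.765625 reaches it, so n = 6.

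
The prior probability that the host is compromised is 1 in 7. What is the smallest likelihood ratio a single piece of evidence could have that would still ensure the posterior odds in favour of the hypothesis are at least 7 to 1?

Prior odds = (1/7)/(6/7) = 1/6.
Target odds = 7.
Required Bayes factor = 7 ÷ (1/6) = 42.

42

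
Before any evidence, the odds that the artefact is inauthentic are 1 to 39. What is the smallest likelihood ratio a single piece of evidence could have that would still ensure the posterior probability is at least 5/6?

195

Prior odds = 1/39.
Target odds = (5/6)/(1/6) = 5.
Required Bayes factor = 5 ÷ (1/39) = 195.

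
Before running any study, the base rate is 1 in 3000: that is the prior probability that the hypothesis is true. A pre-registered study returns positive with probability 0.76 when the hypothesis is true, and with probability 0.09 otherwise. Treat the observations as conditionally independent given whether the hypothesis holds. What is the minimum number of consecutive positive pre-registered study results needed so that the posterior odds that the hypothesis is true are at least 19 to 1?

6

Prior odds = (1/3000)/(2999/3000) = 1/2999.
Likelihood ratio of a positive result = 0.76/0.09 = 76/9.
Target odds = 19.
Require (76/9)ⁿ ≥ 19 ÷ (1/2999) = 56981.
(76/9)⁵ ≈42939.3 falls short of 56981 but (76/9)⁶ ≈362599 reaches it, so n = 6.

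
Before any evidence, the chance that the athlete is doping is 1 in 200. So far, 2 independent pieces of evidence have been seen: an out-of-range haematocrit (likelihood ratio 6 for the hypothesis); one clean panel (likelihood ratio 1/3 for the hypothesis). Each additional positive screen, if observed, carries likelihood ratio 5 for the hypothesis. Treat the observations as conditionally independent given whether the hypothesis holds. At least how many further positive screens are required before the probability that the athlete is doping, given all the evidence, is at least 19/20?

Prior odds = 0.005/0.995 = 1/199.
Combined Bayes factor of the evidence already in hand = 6 × (1/3) = 2.
Odds after that evidence = (1/199) × 2 = 2/199.
Target odds = 0.95/0.05 = 19.
Need 5ⁿ ≥ 19 ÷ (2/199) = 1890.5.
5⁴ = 625 falls short of 1890.5 but 5⁵ = 3125 reaches it, so n = 5.

5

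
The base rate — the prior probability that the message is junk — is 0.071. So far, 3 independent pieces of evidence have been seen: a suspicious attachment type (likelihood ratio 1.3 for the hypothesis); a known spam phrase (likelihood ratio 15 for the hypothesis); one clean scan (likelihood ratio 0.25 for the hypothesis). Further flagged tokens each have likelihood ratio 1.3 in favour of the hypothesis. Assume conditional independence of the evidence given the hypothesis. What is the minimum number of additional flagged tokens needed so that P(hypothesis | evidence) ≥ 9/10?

Prior odds = 0.071/0.929 = 71/929.
Combined Bayes factor of the evidence already in hand = 1.3 × 15 × 0.25 = 4.875.
Odds after that evidence = (71/929) × 4.875 = 2769/7432.
Target odds = 0.9/0.1 = 9.
Need 1.3ⁿ ≥ 9 ÷ (2769/7432) = 22296/923.
1.3¹² ≈23.2981 falls short of 22296/923 but 1.3¹³ ≈30.2875 reaches it, so n = 13.

13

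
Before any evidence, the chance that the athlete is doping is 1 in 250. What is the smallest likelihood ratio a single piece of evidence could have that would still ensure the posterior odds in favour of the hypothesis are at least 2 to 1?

Prior odds = 0.004/0.996 = 1/249.
Target odds = 2.
Required Bayes factor = 2 ÷ (1/249) = 498.

498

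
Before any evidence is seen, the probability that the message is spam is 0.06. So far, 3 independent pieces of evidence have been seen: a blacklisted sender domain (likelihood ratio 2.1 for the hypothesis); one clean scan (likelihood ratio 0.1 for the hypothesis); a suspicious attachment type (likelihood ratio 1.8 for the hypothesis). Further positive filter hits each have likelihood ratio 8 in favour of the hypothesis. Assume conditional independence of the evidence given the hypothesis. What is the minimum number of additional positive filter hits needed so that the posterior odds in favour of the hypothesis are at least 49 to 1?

4

Prior odds = 0.06/0.94 = 3/47.
Combined Bayes factor of the evidence already in hand = 2.1 × 0.1 × 1.8 = 0.378.
Odds after that evidence = (3/47) × 0.378 = 567/23500.
Target odds = 49.
Need 8ⁿ ≥ 49 ÷ (567/23500) = 164500/81.
8³ = 512 falls short of 164500/81 but 8⁴ = 4096 reaches it, so n = 4.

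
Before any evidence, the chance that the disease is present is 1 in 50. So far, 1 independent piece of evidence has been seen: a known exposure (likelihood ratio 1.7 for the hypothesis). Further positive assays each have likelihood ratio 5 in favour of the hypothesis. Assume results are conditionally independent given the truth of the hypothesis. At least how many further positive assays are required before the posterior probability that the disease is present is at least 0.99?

5

Prior odds = 0.02/0.98 = 1/49.
Bayes factor of the evidence already in hand = 1.7.
Odds after that evidence = (1/49) × 1.7 = 17/490.
Target odds = 0.99/0.01 = 99.
Need 5ⁿ ≥ 99 ÷ (17/490) = 48510/17.
5⁴ = 625 falls short of 48510/17 but 5⁵ = 3125 reaches it, so n = 5.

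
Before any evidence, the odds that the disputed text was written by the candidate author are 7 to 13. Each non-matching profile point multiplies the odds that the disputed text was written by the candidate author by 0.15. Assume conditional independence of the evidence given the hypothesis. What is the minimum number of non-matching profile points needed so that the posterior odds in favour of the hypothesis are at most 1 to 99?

3

Prior odds = 7/13.
Likelihood ratio per non-matching profile point = 0.15.
Target odds = 1/99.
Require 0.15ⁿ ≤ 1/99 ÷ (7/13) = 13/693.
0.15² = 0.0225 is still above 13/693 but 0.15³ = 0.003375 is at or below it, so n = 3.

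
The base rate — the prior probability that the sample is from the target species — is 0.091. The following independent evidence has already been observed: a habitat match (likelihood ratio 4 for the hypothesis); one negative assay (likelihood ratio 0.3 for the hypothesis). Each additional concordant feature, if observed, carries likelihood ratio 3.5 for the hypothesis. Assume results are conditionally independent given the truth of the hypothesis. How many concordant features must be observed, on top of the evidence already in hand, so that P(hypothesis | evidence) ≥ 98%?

5

Prior odds = 0.091/0.909 = 91/909.
Combined Bayes factor of the evidence already in hand = 4 × 0.3 = 1.2.
Odds after that evidence = (91/909) × 1.2 = 182/1515.
Target odds = 0.98/0.02 = 49.
Need 3.5ⁿ ≥ 49 ÷ (182/1515) = 10605/26.
3.5⁴ = 150.0625 falls short of 10605/26 but 3.5⁵ = 525.21875 reaches it, so n = 5.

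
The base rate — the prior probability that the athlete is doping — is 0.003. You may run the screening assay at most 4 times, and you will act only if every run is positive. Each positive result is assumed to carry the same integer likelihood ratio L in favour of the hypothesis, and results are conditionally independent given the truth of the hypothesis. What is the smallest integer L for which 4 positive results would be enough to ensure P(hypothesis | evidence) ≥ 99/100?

Prior odds = 0.003/0.997 = 3/997.
Target odds = 0.99/0.01 = 99.
Need L⁴ ≥ 99 ÷ (3/997) = 32901.
13⁴ = 28561 < 32901 ≤ 38416 = 14⁴, so L = 14.

14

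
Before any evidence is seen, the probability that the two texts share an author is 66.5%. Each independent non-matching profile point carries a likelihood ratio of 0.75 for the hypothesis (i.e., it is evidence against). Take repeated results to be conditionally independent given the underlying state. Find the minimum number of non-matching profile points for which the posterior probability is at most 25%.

Prior odds: 0.665 ÷ 0.335 = 133/67.
Likelihood ratio per non-matching profile point = 0.75.
Target posterior odds = 0.25/0.75 = 1/3.
Require 0.75ⁿ ≤ 1/3 ÷ (133/67) = 67/399.
0.75⁶ = 729/4096 is still above 67/399 but 0.75⁷ = 2187/16384 is at or below it, so n = 7.

7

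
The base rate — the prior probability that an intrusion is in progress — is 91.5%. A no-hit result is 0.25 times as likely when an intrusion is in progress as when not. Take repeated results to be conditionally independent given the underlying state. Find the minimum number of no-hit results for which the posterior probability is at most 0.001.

7

Prior odds = 0.915/0.085 = 183/17.
Likelihood ratio per no-hit result = 0.25.
Target posterior odds = 0.001/0.999 = 1/999.
Need (183/17) × 0.25ⁿ ≤ 1/999, i.e. 0.25ⁿ ≤ 17/182817.
0.25⁶ = 1/4096 is still above 17/182817 but 0.25⁷ = 1/16384 is at or below it, so n = 7.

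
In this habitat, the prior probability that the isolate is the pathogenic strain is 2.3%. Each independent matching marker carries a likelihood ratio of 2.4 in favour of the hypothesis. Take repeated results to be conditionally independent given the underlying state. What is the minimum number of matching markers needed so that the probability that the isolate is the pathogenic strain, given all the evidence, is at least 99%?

10

Prior odds: 0.023 ÷ 0.977 = 23/977.
Likelihood ratio per matching marker = 2.4.
Target posterior odds = 0.99/0.01 = 99.
Need (23/977) × 2.4ⁿ ≥ 99, i.e. 2.4ⁿ ≥ 96723/23.
2.4⁹ ≈2641.81 falls short of 96723/23 but 2.4¹⁰ ≈6340.34 reaches it, so n = 10.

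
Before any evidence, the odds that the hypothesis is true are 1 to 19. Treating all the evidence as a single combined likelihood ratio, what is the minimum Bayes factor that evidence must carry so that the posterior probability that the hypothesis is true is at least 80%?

76

Prior odds = 1/19.
Target odds = 0.8/0.2 = 4.
Required Bayes factor = 4 ÷ (1/19) = 76.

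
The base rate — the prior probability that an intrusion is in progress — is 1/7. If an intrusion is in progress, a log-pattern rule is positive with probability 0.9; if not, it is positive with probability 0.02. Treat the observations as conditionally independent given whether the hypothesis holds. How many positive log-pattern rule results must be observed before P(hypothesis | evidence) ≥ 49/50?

2

Prior odds = (1/7)/(6/7) = 1/6.
Likelihood ratio of a positive = 0.9/0.02 = 45.
Target posterior odds = 0.98/0.02 = 49.
Require 45ⁿ ≥ 49 ÷ (1/6) = 294.
45¹ = 45 falls short of 294 but 45² = 2025 reaches it, so n = 2.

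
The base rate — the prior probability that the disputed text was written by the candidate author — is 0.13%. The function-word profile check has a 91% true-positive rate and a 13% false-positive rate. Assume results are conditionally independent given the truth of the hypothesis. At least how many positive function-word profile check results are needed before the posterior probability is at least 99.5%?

7

Prior odds: 0.0013 ÷ 0.9987 = 13/9987.
Likelihood ratio of a positive result = 0.91/0.13 = 7.
Target odds: 0.995 ÷ 0.005 = 199.
Need (13/9987) × 7ⁿ ≥ 199, i.e. 7ⁿ ≥ 1987413/13.
7⁶ = 117649 falls short of 1987413/13 but 7⁷ = 823543 reaches it, so n = 7.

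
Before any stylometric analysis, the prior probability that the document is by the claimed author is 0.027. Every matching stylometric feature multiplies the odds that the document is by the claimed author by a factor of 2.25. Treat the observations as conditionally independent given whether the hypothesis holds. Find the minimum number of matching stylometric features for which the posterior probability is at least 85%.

Prior odds: 0.027 ÷ 0.973 = 27/973.
Likelihood ratio per matching stylometric feature = 2.25.
Target posterior odds = 0.85/0.15 = 17/3.
Need (27/973) × 2.25ⁿ ≥ 17/3, i.e. 2.25ⁿ ≥ 16541/81.
2.25⁶ = 531441/4096 falls short of 16541/81 but 2.25⁷ = 4782969/16384 reaches it, so n = 7.

7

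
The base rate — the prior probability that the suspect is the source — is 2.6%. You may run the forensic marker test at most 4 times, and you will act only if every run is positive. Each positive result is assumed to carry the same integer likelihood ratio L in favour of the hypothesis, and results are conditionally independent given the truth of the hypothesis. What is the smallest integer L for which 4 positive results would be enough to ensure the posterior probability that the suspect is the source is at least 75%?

Prior odds = 0.026/0.974 = 13/487.
Target odds = 0.75/0.25 = 3.
Need L⁴ ≥ 3 ÷ (13/487) = 1461/13.
3⁴ = 81 < 1461/13 ≤ 256 = 4⁴, so L = 4.

4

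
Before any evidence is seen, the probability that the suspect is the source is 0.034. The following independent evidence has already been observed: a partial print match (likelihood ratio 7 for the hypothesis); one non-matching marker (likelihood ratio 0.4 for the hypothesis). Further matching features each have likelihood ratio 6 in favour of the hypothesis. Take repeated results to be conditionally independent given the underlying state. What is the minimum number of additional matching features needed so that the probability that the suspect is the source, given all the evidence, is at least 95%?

3

Prior odds = 0.034/0.966 = 17/483.
Combined Bayes factor of the evidence already in hand = 7 × 0.4 = 2.8.
Odds after that evidence = (17/483) × 2.8 = 34/345.
Target odds = 0.95/0.05 = 19.
Need 6ⁿ ≥ 19 ÷ (34/345) = 6555/34.
6² = 36 falls short of 6555/34 but 6³ = 216 reaches it, so n = 3.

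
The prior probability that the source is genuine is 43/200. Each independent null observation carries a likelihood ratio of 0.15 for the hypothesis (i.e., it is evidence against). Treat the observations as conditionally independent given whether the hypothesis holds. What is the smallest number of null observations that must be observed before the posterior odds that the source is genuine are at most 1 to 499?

3

Prior odds = 0.215/0.785 = 43/157.
Likelihood ratio per null observation = 0.15.
Target odds = 1/499.
Need (43/157) × 0.15ⁿ ≤ 1/499, i.e. 0.15ⁿ ≤ 157/21457.
0.15² = 0.0225 is still above 157/21457 but 0.15³ = 0.003375 is at or below it, so n = 3.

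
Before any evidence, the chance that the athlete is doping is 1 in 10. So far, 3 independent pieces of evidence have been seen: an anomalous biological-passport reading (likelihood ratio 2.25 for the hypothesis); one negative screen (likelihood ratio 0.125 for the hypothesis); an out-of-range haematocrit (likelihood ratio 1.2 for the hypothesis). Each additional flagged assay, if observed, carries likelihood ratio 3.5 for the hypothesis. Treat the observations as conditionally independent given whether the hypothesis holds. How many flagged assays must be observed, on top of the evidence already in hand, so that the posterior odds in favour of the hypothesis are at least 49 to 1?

6

Prior odds = 0.1/0.9 = 1/9.
Combined Bayes factor of the evidence already in hand = 2.25 × 0.125 × 1.2 = 0.3375.
Odds after that evidence = (1/9) × 0.3375 = 0.0375.
Target odds = 49.
Need 3.5ⁿ ≥ 49 ÷ 0.0375 = 3920/3.
3.5⁵ = 525.21875 falls short of 3920/3 but 3.5⁶ = 1838.265625 reaches it, so n = 6.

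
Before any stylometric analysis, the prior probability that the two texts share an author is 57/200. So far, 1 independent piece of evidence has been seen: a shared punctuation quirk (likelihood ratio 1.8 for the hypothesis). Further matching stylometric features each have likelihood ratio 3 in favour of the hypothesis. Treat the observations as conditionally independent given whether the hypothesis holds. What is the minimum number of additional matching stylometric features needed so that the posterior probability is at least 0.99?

Prior odds = 0.285/0.715 = 57/143.
Bayes factor of the evidence already in hand = 1.8.
Odds after that evidence = (57/143) × 1.8 = 513/715.
Target odds = 0.99/0.01 = 99.
Need 3ⁿ ≥ 99 ÷ (513/715) = 7865/57.
3⁴ = 81 falls short of 7865/57 but 3⁵ = 243 reaches it, so n = 5.

5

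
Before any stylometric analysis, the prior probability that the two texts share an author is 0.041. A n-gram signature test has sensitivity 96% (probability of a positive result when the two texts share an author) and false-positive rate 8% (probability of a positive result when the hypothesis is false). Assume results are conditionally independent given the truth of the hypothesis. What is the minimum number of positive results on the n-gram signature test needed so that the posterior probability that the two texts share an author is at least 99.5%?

Prior odds: 0.041 ÷ 0.959 = 41/959.
Likelihood ratio of a positive result = 0.96/0.08 = 12.
Target posterior odds = 0.995/0.005 = 199.
Need (41/959) × 12ⁿ ≥ 199, i.e. 12ⁿ ≥ 190841/41.
12³ = 1728 falls short of 190841/41 but 12⁴ = 20736 reaches it, so n = 4.

4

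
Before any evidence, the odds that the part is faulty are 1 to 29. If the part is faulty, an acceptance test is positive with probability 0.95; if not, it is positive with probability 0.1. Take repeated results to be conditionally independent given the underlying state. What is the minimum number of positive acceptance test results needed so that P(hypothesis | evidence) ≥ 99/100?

4

Prior odds = 1/29.
Likelihood ratio of a positive = 0.95/0.1 = 9.5.
Target posterior odds = 0.99/0.01 = 99.
Need (1/29) × 9.5ⁿ ≥ 99, i.e. 9.5ⁿ ≥ 2871.
9.5³ = 857.375 falls short of 2871 but 9.5⁴ = 8145.0625 reaches it, so n = 4.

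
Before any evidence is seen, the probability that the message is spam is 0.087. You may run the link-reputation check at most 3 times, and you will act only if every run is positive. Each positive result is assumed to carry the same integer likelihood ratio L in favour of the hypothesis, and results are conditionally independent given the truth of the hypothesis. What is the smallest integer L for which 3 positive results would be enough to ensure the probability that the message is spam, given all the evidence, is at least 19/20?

Prior odds = 0.087/0.913 = 87/913.
Target odds = 0.95/0.05 = 19.
Need L³ ≥ 19 ÷ (87/913) = 17347/87.
5³ = 125 < 17347/87 ≤ 216 = 6³, so L = 6.

6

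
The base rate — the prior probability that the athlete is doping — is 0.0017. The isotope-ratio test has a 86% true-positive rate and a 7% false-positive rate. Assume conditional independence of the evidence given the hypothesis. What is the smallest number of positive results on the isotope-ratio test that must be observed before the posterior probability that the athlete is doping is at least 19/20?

4

Prior odds: 0.0017 ÷ 0.9983 = 17/9983.
Likelihood ratio of a positive result = 0.86/0.07 = 86/7.
Target odds: 0.95 ÷ 0.05 = 19.
Require (86/7)ⁿ ≥ 19 ÷ (17/9983) = 189677/17.
(86/7)³ = 636056/343 falls short of 189677/17 but (86/7)⁴ = 54700816/2401 reaches it, so n = 4.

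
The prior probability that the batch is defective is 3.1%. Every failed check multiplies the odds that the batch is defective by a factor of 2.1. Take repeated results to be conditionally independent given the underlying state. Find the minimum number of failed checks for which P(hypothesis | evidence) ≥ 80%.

7

Prior odds: 0.031 ÷ 0.969 = 31/969.
Likelihood ratio per failed check = 2.1.
Target odds: 0.8 ÷ 0.2 = 4.
Need (31/969) × 2.1ⁿ ≥ 4, i.e. 2.1ⁿ ≥ 3876/31.
2.1⁶ = 85766121/1000000 falls short of 3876/31 but 2.1⁷ ≈180.109 reaches it, so n = 7.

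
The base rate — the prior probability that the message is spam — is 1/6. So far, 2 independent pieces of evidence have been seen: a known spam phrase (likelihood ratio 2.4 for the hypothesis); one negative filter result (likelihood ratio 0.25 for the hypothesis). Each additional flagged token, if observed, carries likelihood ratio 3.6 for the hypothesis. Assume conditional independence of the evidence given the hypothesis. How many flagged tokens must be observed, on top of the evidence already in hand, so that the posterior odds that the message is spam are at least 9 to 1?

Prior odds = (1/6)/(5/6) = 0.2.
Combined Bayes factor of the evidence already in hand = 2.4 × 0.25 = 0.6.
Odds after that evidence = 0.2 × 0.6 = 0.12.
Target odds = 9.
Need 3.6ⁿ ≥ 9 ÷ 0.12 = 75.
3.6³ = 46.656 falls short of 75 but 3.6⁴ = 167.9616 reaches it, so n = 4.

4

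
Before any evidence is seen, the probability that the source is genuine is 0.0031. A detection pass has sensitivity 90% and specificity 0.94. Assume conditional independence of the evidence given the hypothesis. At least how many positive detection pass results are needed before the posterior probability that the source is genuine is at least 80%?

3

Prior odds = 0.0031/0.9969 = 31/9969.
False-positive rate = 1 − 0.94 = 0.06; likelihood ratio of a positive = 0.9/0.06 = 15.
Target odds: 0.8 ÷ 0.2 = 4.
Need (31/9969) × 15ⁿ ≥ 4, i.e. 15ⁿ ≥ 39876/31.
15² = 225 falls short of 39876/31 but 15³ = 3375 reaches it, so n = 3.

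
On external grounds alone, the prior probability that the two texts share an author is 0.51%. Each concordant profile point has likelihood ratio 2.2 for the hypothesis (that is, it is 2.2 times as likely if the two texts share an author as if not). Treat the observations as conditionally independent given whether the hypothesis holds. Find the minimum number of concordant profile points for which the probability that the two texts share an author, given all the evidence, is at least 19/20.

11

Prior odds = 0.0051/0.9949 = 51/9949.
Likelihood ratio per concordant profile point = 2.2.
Target odds: 0.95 ÷ 0.05 = 19.
Need (51/9949) × 2.2ⁿ ≥ 19, i.e. 2.2ⁿ ≥ 189031/51.
2.2¹⁰ ≈2655.99 falls short of 189031/51 but 2.2¹¹ ≈5843.18 reaches it, so n = 11.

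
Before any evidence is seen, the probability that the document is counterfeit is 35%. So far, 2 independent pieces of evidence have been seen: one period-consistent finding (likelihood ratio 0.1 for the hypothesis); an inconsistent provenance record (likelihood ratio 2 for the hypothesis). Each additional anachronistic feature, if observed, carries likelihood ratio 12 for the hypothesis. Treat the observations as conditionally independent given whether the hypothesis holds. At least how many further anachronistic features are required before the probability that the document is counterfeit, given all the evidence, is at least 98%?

3

Prior odds = 0.35/0.65 = 7/13.
Combined Bayes factor of the evidence already in hand = 0.1 × 2 = 0.2.
Odds after that evidence = (7/13) × 0.2 = 7/65.
Target odds = 0.98/0.02 = 49.
Need 12ⁿ ≥ 49 ÷ (7/65) = 455.
12² = 144 falls short of 455 but 12³ = 1728 reaches it, so n = 3.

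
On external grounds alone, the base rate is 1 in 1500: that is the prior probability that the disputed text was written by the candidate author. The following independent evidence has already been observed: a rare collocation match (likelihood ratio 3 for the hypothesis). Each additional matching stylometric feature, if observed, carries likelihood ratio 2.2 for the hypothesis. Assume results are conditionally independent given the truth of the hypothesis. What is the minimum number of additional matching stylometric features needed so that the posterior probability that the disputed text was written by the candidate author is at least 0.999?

17

Prior odds = (1/1500)/(1499/1500) = 1/1499.
Bayes factor of the evidence already in hand = 3.
Odds after that evidence = (1/1499) × 3 = 3/1499.
Target odds = 0.999/0.001 = 999.
Need 2.2ⁿ ≥ 999 ÷ (3/1499) = 499167.
2.2¹⁶ ≈301136 falls short of 499167 but 2.2¹⁷ ≈662500 reaches it, so n = 17.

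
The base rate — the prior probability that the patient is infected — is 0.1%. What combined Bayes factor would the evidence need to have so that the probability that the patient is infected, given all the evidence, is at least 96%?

23976

Prior odds = 0.001/0.999 = 1/999.
Target odds = 0.96/0.04 = 24.
Required Bayes factor = 24 ÷ (1/999) = 23976.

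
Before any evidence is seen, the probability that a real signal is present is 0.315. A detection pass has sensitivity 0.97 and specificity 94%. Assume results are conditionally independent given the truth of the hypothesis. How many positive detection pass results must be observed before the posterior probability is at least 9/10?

2

Prior odds: 0.315 ÷ 0.685 = 63/137.
False-positive rate = 1 − 0.94 = 0.06; likelihood ratio of a positive = 0.97/0.06 = 97/6.
Target odds: 0.9 ÷ 0.1 = 9.
Need (63/137) × (97/6)ⁿ ≥ 9, i.e. (97/6)ⁿ ≥ 137/7.
(97/6)¹ = 97/6 falls short of 137/7 but (97/6)² = 9409/36 reaches it, so n = 2.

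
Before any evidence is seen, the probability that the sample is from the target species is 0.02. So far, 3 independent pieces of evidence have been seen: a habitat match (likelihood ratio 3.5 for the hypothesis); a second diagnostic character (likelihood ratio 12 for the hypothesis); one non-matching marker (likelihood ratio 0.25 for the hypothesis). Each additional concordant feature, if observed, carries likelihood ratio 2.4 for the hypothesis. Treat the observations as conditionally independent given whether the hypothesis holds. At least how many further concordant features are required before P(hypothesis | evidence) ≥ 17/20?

Prior odds = 0.02/0.98 = 1/49.
Combined Bayes factor of the evidence already in hand = 3.5 × 12 × 0.25 = 10.5.
Odds after that evidence = (1/49) × 10.5 = 3/14.
Target odds = 0.85/0.15 = 17/3.
Need 2.4ⁿ ≥ 17/3 ÷ (3/14) = 238/9.
2.4³ = 13.824 falls short of 238/9 but 2.4⁴ = 33.1776 reaches it, so n = 4.

4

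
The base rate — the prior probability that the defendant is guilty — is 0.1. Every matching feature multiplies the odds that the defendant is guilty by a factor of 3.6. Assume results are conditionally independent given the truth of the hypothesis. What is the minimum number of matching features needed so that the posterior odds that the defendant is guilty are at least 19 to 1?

5

Prior odds: 0.1 ÷ 0.9 = 1/9.
Likelihood ratio per matching feature = 3.6.
Target odds = 19.
Require 3.6ⁿ ≥ 19 ÷ (1/9) = 171.
3.6⁴ = 167.9616 falls short of 171 but 3.6⁵ = 604.66176 reaches it, so n = 5.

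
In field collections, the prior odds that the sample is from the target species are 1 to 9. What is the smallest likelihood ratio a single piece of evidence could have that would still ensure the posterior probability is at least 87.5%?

63

Prior odds = 1/9.
Target odds = 0.875/0.125 = 7.
Required Bayes factor = 7 ÷ (1/9) = 63.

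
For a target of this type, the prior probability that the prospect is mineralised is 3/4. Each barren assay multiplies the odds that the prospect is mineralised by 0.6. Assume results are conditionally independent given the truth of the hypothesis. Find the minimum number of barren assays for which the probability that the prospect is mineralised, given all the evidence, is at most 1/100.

Prior odds: 0.75 ÷ 0.25 = 3.
Likelihood ratio per barren assay = 0.6.
Target posterior odds = 0.01/0.99 = 1/99.
Require 0.6ⁿ ≤ 1/99 ÷ 3 = 1/297.
0.6¹¹ = 177147/48828125 is still above 1/297 but 0.6¹² = 531441/244140625 is at or below it, so n = 12.

12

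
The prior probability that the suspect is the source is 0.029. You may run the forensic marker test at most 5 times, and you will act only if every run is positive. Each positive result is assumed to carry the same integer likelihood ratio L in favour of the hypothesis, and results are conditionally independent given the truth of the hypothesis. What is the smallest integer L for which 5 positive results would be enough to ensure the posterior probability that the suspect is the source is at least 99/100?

Prior odds = 0.029/0.971 = 29/971.
Target odds = 0.99/0.01 = 99.
Need L⁵ ≥ 99 ÷ (29/971) = 96129/29.
5⁵ = 3125 < 96129/29 ≤ 7776 = 6⁵, so L = 6.

6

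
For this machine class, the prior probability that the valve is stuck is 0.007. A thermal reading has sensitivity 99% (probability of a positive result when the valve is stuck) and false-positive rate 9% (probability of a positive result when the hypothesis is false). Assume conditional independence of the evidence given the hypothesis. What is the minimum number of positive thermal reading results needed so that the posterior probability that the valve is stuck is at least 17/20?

Prior odds: 0.007 ÷ 0.993 = 7/993.
Likelihood ratio of a positive result = 0.99/0.09 = 11.
Target odds: 0.85 ÷ 0.15 = 17/3.
Need (7/993) × 11ⁿ ≥ 17/3, i.e. 11ⁿ ≥ 5627/7.
11² = 121 falls short of 5627/7 but 11³ = 1331 reaches it, so n = 3.

3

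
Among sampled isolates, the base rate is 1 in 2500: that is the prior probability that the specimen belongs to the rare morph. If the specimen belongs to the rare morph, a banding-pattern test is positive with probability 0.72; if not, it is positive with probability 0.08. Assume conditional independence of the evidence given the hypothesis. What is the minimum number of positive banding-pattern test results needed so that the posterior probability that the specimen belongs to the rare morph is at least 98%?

6

Prior odds: 0.0004 ÷ 0.9996 = 1/2499.
Likelihood ratio of a positive = 0.72/0.08 = 9.
Target odds: 0.98 ÷ 0.02 = 49.
Need (1/2499) × 9ⁿ ≥ 49, i.e. 9ⁿ ≥ 122451.
9⁵ = 59049 falls short of 122451 but 9⁶ = 531441 reaches it, so n = 6.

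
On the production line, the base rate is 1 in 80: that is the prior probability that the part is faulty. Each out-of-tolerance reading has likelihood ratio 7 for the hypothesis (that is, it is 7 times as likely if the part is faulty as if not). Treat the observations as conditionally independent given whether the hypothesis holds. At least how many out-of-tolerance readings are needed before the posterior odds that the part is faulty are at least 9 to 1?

4

Prior odds = 0.0125/0.9875 = 1/79.
Likelihood ratio per out-of-tolerance reading = 7.
Target odds = 9.
Require 7ⁿ ≥ 9 ÷ (1/79) = 711.
7³ = 343 falls short of 711 but 7⁴ = 2401 reaches it, so n = 4.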